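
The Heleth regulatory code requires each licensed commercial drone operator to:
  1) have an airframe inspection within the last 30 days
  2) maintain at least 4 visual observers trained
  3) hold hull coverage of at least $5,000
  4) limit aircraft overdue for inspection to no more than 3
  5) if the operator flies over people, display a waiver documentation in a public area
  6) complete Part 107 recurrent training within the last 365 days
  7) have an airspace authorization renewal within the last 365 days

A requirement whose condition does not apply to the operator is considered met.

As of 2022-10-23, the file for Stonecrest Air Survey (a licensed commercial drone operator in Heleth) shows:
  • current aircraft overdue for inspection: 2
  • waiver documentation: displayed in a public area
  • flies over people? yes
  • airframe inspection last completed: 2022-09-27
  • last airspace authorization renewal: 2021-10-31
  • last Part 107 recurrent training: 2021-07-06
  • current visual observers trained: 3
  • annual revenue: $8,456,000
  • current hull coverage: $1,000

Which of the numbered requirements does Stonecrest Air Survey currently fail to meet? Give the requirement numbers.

1. airframe inspection 26 days ago vs limit 30 → met
2. visual observers trained 3 < 4 → not met
3. hull coverage $1,000 < $5,000 → not met
4. aircraft overdue for inspection 2 ≤ 3 → met
5. condition 'flies over people' holds; waiver documentation present → met
6. Part 107 recurrent training 474 days ago vs limit 365 → not met
7. airspace authorization renewal 357 days ago vs limit 365 → met
Not met: 2, 3, 6

2, 3, 6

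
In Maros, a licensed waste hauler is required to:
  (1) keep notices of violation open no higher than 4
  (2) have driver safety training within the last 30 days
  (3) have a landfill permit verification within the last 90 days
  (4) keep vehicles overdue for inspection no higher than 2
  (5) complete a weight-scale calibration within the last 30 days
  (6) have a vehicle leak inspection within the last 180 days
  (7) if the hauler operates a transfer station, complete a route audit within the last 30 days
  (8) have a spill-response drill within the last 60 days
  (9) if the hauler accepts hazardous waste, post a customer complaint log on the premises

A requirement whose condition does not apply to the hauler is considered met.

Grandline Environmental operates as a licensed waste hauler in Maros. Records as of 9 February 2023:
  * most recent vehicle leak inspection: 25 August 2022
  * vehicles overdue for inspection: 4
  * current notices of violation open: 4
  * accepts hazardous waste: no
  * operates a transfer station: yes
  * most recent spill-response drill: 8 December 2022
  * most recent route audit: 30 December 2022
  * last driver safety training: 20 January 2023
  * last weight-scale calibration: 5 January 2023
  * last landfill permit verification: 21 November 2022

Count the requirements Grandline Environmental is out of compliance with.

1. notices of violation open 4 ≤ 4 → met
2. driver safety training 20 days ago vs limit 30 → met
3. landfill permit verification 80 days ago vs limit 90 → met
4. vehicles overdue for inspection 4 > 2 → not met
5. weight-scale calibration 35 days ago vs limit 30 → not met
6. vehicle leak inspection 168 days ago vs limit 180 → met
7. condition 'operates a transfer station' holds; route audit 41 days ago vs limit 30 → not met
8. spill-response drill 63 days ago vs limit 60 → not met
9. condition 'accepts hazardous waste' does not hold → requirement n/a → met
Not met: 4 of 9

4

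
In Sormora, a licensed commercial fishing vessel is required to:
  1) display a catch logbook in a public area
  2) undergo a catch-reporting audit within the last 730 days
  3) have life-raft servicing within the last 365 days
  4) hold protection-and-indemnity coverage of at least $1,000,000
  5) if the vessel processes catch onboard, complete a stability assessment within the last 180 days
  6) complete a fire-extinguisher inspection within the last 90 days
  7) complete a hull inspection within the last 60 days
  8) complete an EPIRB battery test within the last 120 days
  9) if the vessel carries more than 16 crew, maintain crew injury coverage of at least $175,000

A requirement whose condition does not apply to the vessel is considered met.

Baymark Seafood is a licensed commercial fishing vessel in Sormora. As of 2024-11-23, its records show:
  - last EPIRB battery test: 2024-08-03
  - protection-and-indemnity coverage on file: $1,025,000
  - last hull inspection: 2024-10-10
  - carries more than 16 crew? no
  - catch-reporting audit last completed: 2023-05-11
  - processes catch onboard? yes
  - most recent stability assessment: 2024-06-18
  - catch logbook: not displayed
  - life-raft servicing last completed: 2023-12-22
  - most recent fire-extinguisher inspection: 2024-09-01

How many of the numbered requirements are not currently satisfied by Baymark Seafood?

1

1. catch logbook absent → not met
2. catch-reporting audit 562 days ago vs limit 730 → met
3. life-raft servicing 337 days ago vs limit 365 → met
4. protection-and-indemnity coverage $1,025,000 ≥ $1,000,000 → met
5. condition 'processes catch onboard' holds; stability assessment 158 days ago vs limit 180 → met
6. fire-extinguisher inspection 83 days ago vs limit 90 → met
7. hull inspection 44 days ago vs limit 60 → met
8. EPIRB battery test 112 days ago vs limit 120 → met
9. condition 'carries more than 16 crew' does not hold → requirement n/a → met
Not met: 1 of 9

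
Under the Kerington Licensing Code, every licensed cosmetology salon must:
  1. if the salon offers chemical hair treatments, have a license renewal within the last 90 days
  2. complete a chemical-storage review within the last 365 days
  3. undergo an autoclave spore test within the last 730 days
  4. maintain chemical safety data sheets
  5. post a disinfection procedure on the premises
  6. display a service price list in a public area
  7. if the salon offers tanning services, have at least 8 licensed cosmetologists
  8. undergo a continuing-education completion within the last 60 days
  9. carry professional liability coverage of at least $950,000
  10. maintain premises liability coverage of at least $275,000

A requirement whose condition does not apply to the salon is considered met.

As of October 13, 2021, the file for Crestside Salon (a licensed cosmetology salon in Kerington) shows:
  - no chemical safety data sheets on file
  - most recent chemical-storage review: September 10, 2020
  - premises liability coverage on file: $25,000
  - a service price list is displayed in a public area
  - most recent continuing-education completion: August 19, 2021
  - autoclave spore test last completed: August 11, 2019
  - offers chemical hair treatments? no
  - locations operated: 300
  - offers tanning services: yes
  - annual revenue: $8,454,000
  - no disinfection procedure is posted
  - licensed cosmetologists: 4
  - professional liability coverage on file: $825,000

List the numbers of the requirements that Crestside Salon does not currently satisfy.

1. condition 'offers chemical hair treatments' does not hold → requirement n/a → met
2. chemical-storage review 398 days ago vs limit 365 → not met
3. autoclave spore test 794 days ago vs limit 730 → not met
4. chemical safety data sheets absent → not met
5. disinfection procedure absent → not met
6. service price list present → met
7. condition 'offers tanning services' holds; licensed cosmetologists 4 < 8 → not met
8. continuing-education completion 55 days ago vs limit 60 → met
9. professional liability coverage $825,000 < $950,000 → not met
10. premises liability coverage $25,000 < $275,000 → not met
Not met: 2, 3, 4, 5, 7, 9, 10

2, 3, 4, 5, 7, 9, 10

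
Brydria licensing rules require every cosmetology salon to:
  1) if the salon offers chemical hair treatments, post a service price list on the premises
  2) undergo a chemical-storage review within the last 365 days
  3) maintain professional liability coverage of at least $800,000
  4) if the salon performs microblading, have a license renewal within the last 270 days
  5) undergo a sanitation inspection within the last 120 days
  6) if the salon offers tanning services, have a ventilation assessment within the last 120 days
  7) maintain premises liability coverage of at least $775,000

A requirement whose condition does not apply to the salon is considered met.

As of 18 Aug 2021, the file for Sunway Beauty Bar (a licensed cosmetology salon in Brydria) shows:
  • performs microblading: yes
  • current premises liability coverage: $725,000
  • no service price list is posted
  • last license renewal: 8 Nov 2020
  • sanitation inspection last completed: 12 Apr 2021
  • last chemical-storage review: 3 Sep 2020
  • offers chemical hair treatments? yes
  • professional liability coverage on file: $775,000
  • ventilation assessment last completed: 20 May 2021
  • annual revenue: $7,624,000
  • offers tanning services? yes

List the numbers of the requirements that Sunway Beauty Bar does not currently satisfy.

1, 3, 4, 5, 7

1. condition 'offers chemical hair treatments' holds; service price list absent → not met
2. chemical-storage review 349 days ago vs limit 365 → met
3. professional liability coverage $775,000 < $800,000 → not met
4. condition 'performs microblading' holds; license renewal 283 days ago vs limit 270 → not met
5. sanitation inspection 128 days ago vs limit 120 → not met
6. condition 'offers tanning services' holds; ventilation assessment 90 days ago vs limit 120 → met
7. premises liability coverage $725,000 < $775,000 → not met
Not met: 1, 3, 4, 5, 7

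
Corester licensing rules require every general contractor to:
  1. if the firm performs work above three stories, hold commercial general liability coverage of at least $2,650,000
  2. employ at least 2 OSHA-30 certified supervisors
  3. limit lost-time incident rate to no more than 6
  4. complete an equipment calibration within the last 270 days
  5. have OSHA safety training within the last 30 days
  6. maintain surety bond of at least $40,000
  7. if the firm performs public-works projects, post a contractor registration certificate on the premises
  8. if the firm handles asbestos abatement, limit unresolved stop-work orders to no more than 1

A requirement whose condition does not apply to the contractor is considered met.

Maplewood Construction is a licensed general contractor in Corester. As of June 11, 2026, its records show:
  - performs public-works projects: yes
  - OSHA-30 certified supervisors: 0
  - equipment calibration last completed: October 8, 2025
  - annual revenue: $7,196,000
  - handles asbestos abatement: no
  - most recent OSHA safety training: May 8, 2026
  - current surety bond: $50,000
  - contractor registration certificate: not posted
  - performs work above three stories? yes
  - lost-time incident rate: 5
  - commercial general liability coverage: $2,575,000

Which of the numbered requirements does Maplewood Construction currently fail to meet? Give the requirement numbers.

1, 2, 5, 7

1. condition 'performs work above three stories' holds; commercial general liability coverage $2,575,000 < $2,650,000 → not met
2. OSHA-30 certified supervisors 0 < 2 → not met
3. lost-time incident rate 5 ≤ 6 → met
4. equipment calibration 246 days ago vs limit 270 → met
5. OSHA safety training 34 days ago vs limit 30 → not met
6. surety bond $50,000 ≥ $40,000 → met
7. condition 'performs public-works projects' holds; contractor registration certificate absent → not met
8. condition 'handles asbestos abatement' does not hold → requirement n/a → met
Not met: 1, 2, 5, 7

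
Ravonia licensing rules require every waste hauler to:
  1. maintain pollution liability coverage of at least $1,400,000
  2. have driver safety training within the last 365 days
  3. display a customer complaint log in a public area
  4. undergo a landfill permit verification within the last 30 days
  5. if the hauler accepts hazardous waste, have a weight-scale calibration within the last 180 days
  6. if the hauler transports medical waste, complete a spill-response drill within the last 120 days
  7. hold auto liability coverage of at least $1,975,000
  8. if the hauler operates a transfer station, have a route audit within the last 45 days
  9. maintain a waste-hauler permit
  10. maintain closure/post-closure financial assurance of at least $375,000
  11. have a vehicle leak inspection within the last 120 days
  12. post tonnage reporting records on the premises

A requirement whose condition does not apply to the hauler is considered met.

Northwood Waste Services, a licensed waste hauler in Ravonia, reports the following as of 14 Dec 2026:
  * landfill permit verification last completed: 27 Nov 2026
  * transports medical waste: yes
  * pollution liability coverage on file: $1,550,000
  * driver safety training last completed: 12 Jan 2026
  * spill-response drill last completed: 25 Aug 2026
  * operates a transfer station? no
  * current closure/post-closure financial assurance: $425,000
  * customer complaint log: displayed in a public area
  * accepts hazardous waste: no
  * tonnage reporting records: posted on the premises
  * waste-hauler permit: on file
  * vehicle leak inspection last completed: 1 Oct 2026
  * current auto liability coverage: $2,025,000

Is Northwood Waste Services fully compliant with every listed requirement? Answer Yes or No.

1. pollution liability coverage $1,550,000 ≥ $1,400,000 → met
2. driver safety training 336 days ago vs limit 365 → met
3. customer complaint log present → met
4. landfill permit verification 17 days ago vs limit 30 → met
5. condition 'accepts hazardous waste' does not hold → requirement n/a → met
6. condition 'transports medical waste' holds; spill-response drill 111 days ago vs limit 120 → met
7. auto liability coverage $2,025,000 ≥ $1,975,000 → met
8. condition 'operates a transfer station' does not hold → requirement n/a → met
9. waste-hauler permit present → met
10. closure/post-closure financial assurance $425,000 ≥ $375,000 → met
11. vehicle leak inspection 74 days ago vs limit 120 → met
12. tonnage reporting records present → met
All met.

Yes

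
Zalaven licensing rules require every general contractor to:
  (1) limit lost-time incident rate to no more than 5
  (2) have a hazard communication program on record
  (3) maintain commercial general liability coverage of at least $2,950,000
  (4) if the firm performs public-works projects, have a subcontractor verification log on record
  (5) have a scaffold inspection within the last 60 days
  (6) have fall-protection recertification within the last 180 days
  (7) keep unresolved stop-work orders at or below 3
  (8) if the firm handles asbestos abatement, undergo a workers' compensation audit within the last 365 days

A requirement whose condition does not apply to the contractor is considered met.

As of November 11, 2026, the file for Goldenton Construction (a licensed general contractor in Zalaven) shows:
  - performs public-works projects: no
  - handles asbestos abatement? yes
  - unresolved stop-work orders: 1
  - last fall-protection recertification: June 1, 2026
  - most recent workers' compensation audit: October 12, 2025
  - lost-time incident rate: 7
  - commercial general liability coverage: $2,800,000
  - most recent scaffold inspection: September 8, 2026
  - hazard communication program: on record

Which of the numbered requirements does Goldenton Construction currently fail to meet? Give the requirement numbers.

1, 3, 5, 8

1. lost-time incident rate 7 > 5 → not met
2. hazard communication program present → met
3. commercial general liability coverage $2,800,000 < $2,950,000 → not met
4. condition 'performs public-works projects' does not hold → requirement n/a → met
5. scaffold inspection 64 days ago vs limit 60 → not met
6. fall-protection recertification 163 days ago vs limit 180 → met
7. unresolved stop-work orders 1 ≤ 3 → met
8. condition 'handles asbestos abatement' holds; workers' compensation audit 395 days ago vs limit 365 → not met
Not met: 1, 3, 5, 8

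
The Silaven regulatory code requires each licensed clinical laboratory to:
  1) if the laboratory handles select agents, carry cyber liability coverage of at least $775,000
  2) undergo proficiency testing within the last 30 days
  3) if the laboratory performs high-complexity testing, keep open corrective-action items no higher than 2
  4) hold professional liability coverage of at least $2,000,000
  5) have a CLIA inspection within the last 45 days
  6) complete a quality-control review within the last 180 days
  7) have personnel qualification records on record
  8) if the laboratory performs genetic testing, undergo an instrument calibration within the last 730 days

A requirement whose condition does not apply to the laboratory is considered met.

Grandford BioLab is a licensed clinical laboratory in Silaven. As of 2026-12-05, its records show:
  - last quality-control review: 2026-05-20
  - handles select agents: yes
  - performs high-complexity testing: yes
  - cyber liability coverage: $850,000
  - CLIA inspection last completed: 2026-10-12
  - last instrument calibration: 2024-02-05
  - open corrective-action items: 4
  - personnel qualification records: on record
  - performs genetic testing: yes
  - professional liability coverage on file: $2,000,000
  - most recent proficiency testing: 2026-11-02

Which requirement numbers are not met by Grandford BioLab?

1. condition 'handles select agents' holds; cyber liability coverage $850,000 ≥ $775,000 → met
2. proficiency testing 33 days ago vs limit 30 → not met
3. condition 'performs high-complexity testing' holds; open corrective-action items 4 > 2 → not met
4. professional liability coverage $2,000,000 ≥ $2,000,000 → met
5. CLIA inspection 54 days ago vs limit 45 → not met
6. quality-control review 199 days ago vs limit 180 → not met
7. personnel qualification records present → met
8. condition 'performs genetic testing' holds; instrument calibration 1034 days ago vs limit 730 → not met
Not met: 2, 3, 5, 6, 8

2, 3, 5, 6, 8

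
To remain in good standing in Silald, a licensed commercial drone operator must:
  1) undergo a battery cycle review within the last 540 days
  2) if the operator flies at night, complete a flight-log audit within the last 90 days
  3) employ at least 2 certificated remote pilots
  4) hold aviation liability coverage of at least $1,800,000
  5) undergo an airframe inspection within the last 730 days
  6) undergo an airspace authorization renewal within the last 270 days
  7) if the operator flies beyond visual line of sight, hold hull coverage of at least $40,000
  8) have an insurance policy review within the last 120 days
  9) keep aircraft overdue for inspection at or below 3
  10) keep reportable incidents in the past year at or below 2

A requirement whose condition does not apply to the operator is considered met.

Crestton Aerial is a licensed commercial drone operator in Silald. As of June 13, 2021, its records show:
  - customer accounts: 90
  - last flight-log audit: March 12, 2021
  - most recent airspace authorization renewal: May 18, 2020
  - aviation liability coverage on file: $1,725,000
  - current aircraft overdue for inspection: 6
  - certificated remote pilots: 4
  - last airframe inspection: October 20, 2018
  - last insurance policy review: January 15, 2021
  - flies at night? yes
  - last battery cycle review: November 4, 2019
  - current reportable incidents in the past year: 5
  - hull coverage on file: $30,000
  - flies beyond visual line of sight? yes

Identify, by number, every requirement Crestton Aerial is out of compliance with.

1, 2, 4, 5, 6, 7, 8, 9, 10

1. battery cycle review 587 days ago vs limit 540 → not met
2. condition 'flies at night' holds; flight-log audit 93 days ago vs limit 90 → not met
3. certificated remote pilots 4 ≥ 2 → met
4. aviation liability coverage $1,725,000 < $1,800,000 → not met
5. airframe inspection 967 days ago vs limit 730 → not met
6. airspace authorization renewal 391 days ago vs limit 270 → not met
7. condition 'flies beyond visual line of sight' holds; hull coverage $30,000 < $40,000 → not met
8. insurance policy review 149 days ago vs limit 120 → not met
9. aircraft overdue for inspection 6 > 3 → not met
10. reportable incidents in the past year 5 > 2 → not met
Not met: 1, 2, 4, 5, 6, 7, 8, 9, 10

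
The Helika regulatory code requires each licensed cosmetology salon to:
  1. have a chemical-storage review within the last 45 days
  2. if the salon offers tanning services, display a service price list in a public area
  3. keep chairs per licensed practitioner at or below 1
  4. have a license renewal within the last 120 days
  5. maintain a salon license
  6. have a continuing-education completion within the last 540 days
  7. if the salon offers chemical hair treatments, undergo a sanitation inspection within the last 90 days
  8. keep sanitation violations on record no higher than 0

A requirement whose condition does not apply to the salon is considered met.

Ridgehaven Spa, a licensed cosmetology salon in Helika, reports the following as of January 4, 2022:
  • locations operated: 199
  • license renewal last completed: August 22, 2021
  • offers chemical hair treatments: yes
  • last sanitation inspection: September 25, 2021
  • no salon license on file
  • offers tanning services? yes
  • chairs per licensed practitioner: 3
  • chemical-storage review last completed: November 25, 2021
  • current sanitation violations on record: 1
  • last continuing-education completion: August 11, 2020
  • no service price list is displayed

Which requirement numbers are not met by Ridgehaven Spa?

2, 3, 4, 5, 7, 8

1. chemical-storage review 40 days ago vs limit 45 → met
2. condition 'offers tanning services' holds; service price list absent → not met
3. chairs per licensed practitioner 3 > 1 → not met
4. license renewal 135 days ago vs limit 120 → not met
5. salon license absent → not met
6. continuing-education completion 511 days ago vs limit 540 → met
7. condition 'offers chemical hair treatments' holds; sanitation inspection 101 days ago vs limit 90 → not met
8. sanitation violations on record 1 > 0 → not met
Not met: 2, 3, 4, 5, 7, 8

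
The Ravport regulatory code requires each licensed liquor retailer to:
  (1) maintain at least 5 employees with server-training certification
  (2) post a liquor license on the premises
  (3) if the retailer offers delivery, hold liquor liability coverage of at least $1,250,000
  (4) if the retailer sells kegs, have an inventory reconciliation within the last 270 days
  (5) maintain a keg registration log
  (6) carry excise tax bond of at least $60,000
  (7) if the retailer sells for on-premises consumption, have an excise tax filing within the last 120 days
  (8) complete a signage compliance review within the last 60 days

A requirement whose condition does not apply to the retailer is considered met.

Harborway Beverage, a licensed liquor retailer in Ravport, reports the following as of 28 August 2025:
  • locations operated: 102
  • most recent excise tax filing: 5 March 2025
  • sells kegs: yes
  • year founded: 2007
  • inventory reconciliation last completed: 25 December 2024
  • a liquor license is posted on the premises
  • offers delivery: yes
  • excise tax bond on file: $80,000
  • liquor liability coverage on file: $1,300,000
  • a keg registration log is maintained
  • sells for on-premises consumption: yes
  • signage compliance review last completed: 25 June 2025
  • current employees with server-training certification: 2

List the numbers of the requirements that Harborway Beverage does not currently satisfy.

1. employees with server-training certification 2 < 5 → not met
2. liquor license present → met
3. condition 'offers delivery' holds; liquor liability coverage $1,300,000 ≥ $1,250,000 → met
4. condition 'sells kegs' holds; inventory reconciliation 246 days ago vs limit 270 → met
5. keg registration log present → met
6. excise tax bond $80,000 ≥ $60,000 → met
7. condition 'sells for on-premises consumption' holds; excise tax filing 176 days ago vs limit 120 → not met
8. signage compliance review 64 days ago vs limit 60 → not met
Not met: 1, 7, 8

1, 7, 8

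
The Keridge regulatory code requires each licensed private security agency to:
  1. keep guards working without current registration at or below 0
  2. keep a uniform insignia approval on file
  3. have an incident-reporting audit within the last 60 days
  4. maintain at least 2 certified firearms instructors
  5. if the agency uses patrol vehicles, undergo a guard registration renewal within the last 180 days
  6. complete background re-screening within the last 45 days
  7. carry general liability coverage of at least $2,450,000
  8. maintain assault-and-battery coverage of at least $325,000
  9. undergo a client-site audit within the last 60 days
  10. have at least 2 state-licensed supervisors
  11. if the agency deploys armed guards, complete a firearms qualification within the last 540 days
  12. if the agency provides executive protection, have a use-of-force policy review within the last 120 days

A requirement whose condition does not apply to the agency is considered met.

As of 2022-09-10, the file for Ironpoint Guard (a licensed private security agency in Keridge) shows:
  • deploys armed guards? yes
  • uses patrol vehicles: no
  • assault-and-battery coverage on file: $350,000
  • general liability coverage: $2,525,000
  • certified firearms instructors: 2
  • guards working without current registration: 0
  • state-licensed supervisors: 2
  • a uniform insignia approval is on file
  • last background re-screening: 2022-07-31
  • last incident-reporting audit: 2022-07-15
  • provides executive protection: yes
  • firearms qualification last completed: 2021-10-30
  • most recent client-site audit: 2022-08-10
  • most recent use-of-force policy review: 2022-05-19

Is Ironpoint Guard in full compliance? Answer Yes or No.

1. guards working without current registration 0 ≤ 0 → met
2. uniform insignia approval present → met
3. incident-reporting audit 57 days ago vs limit 60 → met
4. certified firearms instructors 2 ≥ 2 → met
5. condition 'uses patrol vehicles' does not hold → requirement n/a → met
6. background re-screening 41 days ago vs limit 45 → met
7. general liability coverage $2,525,000 ≥ $2,450,000 → met
8. assault-and-battery coverage $350,000 ≥ $325,000 → met
9. client-site audit 31 days ago vs limit 60 → met
10. state-licensed supervisors 2 ≥ 2 → met
11. condition 'deploys armed guards' holds; firearms qualification 315 days ago vs limit 540 → met
12. condition 'provides executive protection' holds; use-of-force policy review 114 days ago vs limit 120 → met
All met.

Yes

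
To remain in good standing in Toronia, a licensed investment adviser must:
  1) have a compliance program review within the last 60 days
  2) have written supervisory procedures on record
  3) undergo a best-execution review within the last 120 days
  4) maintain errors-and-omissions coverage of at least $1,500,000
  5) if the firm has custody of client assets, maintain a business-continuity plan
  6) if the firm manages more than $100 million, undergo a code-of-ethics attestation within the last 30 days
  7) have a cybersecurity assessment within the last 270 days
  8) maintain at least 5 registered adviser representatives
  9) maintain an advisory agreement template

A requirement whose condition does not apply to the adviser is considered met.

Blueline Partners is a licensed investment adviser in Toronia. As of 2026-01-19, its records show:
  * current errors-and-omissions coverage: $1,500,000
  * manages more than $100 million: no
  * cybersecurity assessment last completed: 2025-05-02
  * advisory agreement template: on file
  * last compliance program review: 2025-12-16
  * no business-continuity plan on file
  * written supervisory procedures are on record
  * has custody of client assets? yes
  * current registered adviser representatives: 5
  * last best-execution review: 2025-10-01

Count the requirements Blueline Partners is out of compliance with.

1

1. compliance program review 34 days ago vs limit 60 → met
2. written supervisory procedures present → met
3. best-execution review 110 days ago vs limit 120 → met
4. errors-and-omissions coverage $1,500,000 ≥ $1,500,000 → met
5. condition 'has custody of client assets' holds; business-continuity plan absent → not met
6. condition 'manages more than $100 million' does not hold → requirement n/a → met
7. cybersecurity assessment 262 days ago vs limit 270 → met
8. registered adviser representatives 5 ≥ 5 → met
9. advisory agreement template present → met
Not met: 1 of 9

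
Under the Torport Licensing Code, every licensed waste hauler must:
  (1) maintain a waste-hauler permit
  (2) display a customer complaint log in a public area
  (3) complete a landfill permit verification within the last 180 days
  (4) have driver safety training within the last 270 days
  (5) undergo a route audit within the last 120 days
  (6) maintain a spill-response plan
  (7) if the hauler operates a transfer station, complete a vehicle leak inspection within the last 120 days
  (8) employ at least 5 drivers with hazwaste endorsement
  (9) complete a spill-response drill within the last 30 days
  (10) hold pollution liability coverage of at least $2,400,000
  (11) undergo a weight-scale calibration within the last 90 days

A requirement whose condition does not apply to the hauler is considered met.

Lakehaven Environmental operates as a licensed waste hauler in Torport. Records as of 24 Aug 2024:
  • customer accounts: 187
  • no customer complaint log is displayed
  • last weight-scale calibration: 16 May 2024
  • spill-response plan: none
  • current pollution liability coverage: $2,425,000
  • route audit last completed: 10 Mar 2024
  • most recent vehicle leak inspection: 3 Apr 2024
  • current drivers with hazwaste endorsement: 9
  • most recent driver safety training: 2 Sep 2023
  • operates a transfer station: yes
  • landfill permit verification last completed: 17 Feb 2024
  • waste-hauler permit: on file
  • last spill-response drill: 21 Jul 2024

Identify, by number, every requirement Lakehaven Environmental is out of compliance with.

2, 3, 4, 5, 6, 7, 9, 11

1. waste-hauler permit present → met
2. customer complaint log absent → not met
3. landfill permit verification 189 days ago vs limit 180 → not met
4. driver safety training 357 days ago vs limit 270 → not met
5. route audit 167 days ago vs limit 120 → not met
6. spill-response plan absent → not met
7. condition 'operates a transfer station' holds; vehicle leak inspection 143 days ago vs limit 120 → not met
8. drivers with hazwaste endorsement 9 ≥ 5 → met
9. spill-response drill 34 days ago vs limit 30 → not met
10. pollution liability coverage $2,425,000 ≥ $2,400,000 → met
11. weight-scale calibration 100 days ago vs limit 90 → not met
Not met: 2, 3, 4, 5, 6, 7, 9, 11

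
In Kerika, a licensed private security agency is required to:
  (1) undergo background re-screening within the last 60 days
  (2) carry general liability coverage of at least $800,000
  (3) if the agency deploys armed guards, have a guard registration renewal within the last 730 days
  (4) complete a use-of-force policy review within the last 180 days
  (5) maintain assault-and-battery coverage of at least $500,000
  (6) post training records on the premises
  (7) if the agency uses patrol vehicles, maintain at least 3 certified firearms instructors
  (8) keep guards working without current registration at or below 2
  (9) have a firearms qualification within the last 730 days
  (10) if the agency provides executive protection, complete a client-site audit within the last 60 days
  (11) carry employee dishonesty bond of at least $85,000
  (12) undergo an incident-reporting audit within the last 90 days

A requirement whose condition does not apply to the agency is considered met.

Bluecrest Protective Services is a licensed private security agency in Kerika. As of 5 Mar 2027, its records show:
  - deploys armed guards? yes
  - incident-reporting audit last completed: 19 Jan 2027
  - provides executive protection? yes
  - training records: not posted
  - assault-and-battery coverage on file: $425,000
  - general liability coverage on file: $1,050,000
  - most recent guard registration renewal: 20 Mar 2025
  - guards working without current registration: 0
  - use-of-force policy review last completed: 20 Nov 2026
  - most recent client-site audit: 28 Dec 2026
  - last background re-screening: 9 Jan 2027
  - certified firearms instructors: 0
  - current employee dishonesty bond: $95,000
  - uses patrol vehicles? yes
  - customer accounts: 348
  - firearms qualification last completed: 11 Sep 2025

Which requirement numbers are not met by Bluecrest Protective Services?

1. background re-screening 55 days ago vs limit 60 → met
2. general liability coverage $1,050,000 ≥ $800,000 → met
3. condition 'deploys armed guards' holds; guard registration renewal 715 days ago vs limit 730 → met
4. use-of-force policy review 105 days ago vs limit 180 → met
5. assault-and-battery coverage $425,000 < $500,000 → not met
6. training records absent → not met
7. condition 'uses patrol vehicles' holds; certified firearms instructors 0 < 3 → not met
8. guards working without current registration 0 ≤ 2 → met
9. firearms qualification 540 days ago vs limit 730 → met
10. condition 'provides executive protection' holds; client-site audit 67 days ago vs limit 60 → not met
11. employee dishonesty bond $95,000 ≥ $85,000 → met
12. incident-reporting audit 45 days ago vs limit 90 → met
Not met: 5, 6, 7, 10

5, 6, 7, 10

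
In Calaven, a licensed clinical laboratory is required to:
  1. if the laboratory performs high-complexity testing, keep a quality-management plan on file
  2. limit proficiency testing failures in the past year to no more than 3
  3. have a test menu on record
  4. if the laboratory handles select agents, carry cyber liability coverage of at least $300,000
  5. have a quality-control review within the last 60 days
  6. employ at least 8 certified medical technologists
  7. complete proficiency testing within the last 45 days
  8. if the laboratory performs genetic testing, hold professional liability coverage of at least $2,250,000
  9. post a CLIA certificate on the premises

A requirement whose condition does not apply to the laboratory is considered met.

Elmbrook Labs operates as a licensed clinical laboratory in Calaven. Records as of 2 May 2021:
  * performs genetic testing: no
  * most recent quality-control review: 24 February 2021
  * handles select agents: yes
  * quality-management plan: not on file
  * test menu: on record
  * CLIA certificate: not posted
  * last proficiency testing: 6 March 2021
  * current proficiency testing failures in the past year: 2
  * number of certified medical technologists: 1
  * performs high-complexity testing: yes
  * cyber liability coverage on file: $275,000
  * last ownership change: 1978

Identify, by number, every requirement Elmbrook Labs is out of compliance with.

1. condition 'performs high-complexity testing' holds; quality-management plan absent → not met
2. proficiency testing failures in the past year 2 ≤ 3 → met
3. test menu present → met
4. condition 'handles select agents' holds; cyber liability coverage $275,000 < $300,000 → not met
5. quality-control review 67 days ago vs limit 60 → not met
6. certified medical technologists 1 < 8 → not met
7. proficiency testing 57 days ago vs limit 45 → not met
8. condition 'performs genetic testing' does not hold → requirement n/a → met
9. CLIA certificate absent → not met
Not met: 1, 4, 5, 6, 7, 9

1, 4, 5, 6, 7, 9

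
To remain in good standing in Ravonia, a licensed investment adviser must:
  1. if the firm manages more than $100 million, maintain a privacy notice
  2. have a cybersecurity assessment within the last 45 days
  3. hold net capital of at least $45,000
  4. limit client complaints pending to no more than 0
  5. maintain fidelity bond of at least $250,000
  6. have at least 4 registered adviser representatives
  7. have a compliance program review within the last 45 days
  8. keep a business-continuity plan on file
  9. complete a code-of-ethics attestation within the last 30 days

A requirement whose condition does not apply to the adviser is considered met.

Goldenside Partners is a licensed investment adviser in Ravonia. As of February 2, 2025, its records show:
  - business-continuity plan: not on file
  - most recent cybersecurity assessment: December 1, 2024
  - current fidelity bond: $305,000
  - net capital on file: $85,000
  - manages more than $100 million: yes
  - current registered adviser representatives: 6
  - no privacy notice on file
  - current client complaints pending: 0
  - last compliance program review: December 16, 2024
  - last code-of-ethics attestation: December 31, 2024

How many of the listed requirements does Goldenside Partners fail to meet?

1. condition 'manages more than $100 million' holds; privacy notice absent → not met
2. cybersecurity assessment 63 days ago vs limit 45 → not met
3. net capital $85,000 ≥ $45,000 → met
4. client complaints pending 0 ≤ 0 → met
5. fidelity bond $305,000 ≥ $250,000 → met
6. registered adviser representatives 6 ≥ 4 → met
7. compliance program review 48 days ago vs limit 45 → not met
8. business-continuity plan absent → not met
9. code-of-ethics attestation 33 days ago vs limit 30 → not met
Not met: 5 of 9

5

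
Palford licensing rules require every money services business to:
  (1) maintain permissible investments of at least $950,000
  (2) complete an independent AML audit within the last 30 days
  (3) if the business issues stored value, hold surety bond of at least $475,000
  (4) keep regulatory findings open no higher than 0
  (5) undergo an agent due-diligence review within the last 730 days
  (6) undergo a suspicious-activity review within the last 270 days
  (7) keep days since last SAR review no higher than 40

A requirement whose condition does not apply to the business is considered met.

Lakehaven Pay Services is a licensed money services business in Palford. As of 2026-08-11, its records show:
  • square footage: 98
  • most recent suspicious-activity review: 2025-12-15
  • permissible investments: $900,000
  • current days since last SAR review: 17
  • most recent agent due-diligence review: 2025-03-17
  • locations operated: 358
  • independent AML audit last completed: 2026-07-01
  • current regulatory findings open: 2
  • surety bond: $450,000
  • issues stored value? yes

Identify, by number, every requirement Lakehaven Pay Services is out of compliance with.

1. permissible investments $900,000 < $950,000 → not met
2. independent AML audit 41 days ago vs limit 30 → not met
3. condition 'issues stored value' holds; surety bond $450,000 < $475,000 → not met
4. regulatory findings open 2 > 0 → not met
5. agent due-diligence review 512 days ago vs limit 730 → met
6. suspicious-activity review 239 days ago vs limit 270 → met
7. days since last SAR review 17 ≤ 40 → met
Not met: 1, 2, 3, 4

1, 2, 3, 4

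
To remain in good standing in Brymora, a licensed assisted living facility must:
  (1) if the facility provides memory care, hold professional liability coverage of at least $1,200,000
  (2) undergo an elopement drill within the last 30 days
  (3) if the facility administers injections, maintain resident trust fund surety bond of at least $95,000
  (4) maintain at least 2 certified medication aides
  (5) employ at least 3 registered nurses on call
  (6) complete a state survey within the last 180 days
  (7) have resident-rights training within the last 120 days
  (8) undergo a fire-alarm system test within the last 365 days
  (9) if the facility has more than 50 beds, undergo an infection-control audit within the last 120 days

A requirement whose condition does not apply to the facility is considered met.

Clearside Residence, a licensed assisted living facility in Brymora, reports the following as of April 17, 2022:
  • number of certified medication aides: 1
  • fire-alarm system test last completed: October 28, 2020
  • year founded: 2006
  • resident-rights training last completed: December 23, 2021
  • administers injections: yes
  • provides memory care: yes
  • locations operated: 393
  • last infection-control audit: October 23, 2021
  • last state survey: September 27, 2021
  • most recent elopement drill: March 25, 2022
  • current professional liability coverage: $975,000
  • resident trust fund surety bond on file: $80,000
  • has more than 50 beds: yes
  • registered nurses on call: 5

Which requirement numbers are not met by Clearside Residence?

1. condition 'provides memory care' holds; professional liability coverage $975,000 < $1,200,000 → not met
2. elopement drill 23 days ago vs limit 30 → met
3. condition 'administers injections' holds; resident trust fund surety bond $80,000 < $95,000 → not met
4. certified medication aides 1 < 2 → not met
5. registered nurses on call 5 ≥ 3 → met
6. state survey 202 days ago vs limit 180 → not met
7. resident-rights training 115 days ago vs limit 120 → met
8. fire-alarm system test 536 days ago vs limit 365 → not met
9. condition 'has more than 50 beds' holds; infection-control audit 176 days ago vs limit 120 → not met
Not met: 1, 3, 4, 6, 8, 9

1, 3, 4, 6, 8, 9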